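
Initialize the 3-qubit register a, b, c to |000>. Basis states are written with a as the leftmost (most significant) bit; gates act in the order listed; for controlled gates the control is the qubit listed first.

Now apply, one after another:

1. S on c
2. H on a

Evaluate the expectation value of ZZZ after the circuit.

In the final state, ZZZ has expectation 0.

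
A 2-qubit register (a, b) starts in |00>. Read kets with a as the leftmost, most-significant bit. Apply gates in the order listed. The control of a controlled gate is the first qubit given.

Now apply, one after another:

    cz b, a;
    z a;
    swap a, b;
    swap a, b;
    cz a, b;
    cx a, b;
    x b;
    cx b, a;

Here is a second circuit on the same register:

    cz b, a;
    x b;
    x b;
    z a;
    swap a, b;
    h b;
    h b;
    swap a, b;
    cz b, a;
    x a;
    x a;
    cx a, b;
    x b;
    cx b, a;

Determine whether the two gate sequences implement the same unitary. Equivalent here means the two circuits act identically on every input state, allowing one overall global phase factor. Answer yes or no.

Yes: on every input state the two circuits agree up to one overall phase factor.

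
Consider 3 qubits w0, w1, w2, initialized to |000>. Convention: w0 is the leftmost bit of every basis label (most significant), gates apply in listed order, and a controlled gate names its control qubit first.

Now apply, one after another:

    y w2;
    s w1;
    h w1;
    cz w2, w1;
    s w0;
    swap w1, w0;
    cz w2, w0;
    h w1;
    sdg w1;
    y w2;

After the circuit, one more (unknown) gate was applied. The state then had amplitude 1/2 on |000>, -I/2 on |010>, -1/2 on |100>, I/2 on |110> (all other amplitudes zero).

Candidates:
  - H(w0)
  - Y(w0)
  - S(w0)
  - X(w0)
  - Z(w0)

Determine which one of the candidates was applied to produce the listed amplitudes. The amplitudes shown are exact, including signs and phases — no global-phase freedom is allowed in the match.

The applied gate was Z(w0).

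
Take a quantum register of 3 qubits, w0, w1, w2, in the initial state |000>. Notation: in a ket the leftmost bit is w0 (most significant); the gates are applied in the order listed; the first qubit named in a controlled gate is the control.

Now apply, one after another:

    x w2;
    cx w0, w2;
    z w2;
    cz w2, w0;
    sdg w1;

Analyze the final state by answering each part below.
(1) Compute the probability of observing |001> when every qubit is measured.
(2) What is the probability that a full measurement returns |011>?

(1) Outcome |001> occurs with probability 1.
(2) A full measurement returns |011> with probability 0.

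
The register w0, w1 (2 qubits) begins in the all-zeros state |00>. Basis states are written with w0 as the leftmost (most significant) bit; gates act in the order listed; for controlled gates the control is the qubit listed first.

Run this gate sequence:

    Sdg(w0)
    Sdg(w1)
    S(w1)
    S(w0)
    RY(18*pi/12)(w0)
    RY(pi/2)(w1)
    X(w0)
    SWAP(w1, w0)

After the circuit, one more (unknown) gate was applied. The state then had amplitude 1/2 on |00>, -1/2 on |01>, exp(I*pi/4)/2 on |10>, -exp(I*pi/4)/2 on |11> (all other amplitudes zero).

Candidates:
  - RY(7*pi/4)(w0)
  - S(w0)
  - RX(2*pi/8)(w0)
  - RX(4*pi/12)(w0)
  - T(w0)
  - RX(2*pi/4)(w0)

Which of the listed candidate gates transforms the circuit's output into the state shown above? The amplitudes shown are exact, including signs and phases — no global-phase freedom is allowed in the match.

The unique candidate consistent with the amplitudes is T(w0). Key observation: the block from step 1 through step 4 cancels to the identity and can be dropped.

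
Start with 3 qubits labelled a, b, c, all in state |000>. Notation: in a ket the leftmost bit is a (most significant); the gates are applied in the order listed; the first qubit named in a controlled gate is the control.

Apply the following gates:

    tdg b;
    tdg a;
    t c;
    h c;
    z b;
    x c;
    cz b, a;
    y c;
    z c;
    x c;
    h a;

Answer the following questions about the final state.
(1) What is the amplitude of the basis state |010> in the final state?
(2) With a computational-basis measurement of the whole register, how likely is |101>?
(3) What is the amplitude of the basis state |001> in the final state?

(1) The final state's coefficient on |010> equals 0.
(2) Outcome |101> occurs with probability 1/4.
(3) |001> carries amplitude -I/2 in the final state.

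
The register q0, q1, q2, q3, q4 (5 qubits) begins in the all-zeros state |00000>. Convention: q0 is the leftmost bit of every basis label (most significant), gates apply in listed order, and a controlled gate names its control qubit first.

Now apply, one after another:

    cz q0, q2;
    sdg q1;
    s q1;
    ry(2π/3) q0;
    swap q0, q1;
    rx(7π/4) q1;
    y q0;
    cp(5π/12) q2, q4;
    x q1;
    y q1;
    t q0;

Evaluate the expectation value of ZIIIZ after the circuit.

In the final state, ZIIIZ has expectation -1.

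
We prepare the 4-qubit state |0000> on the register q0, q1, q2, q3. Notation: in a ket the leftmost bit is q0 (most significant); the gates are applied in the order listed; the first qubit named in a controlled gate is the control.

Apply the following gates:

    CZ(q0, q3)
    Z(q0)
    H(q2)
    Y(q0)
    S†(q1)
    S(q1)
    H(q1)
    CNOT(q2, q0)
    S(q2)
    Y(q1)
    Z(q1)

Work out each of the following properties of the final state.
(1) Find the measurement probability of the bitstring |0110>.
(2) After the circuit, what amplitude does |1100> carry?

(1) A full measurement returns |0110> with probability 1/4.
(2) The final state's coefficient on |1100> equals 1/2.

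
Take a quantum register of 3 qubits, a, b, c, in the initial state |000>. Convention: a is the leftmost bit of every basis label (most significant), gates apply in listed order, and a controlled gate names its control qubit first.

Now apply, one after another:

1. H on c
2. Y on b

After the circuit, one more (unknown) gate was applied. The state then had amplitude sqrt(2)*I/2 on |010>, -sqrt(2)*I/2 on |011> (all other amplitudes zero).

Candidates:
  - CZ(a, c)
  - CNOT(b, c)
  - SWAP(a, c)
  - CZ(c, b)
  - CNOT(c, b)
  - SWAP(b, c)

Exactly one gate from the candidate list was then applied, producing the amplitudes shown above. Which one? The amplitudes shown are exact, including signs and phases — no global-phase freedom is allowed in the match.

It was CZ(c, b) that produced the state shown.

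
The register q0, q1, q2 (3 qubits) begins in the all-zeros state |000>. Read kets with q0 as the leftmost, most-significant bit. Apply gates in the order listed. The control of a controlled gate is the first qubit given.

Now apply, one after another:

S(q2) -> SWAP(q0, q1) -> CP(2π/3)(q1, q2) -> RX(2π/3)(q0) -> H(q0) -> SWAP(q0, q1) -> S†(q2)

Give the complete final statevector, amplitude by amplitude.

After the circuit, the state carries amplitude sqrt(2)/4 - sqrt(6)*I/4 on |000>, sqrt(2)/4 + sqrt(6)*I/4 on |010>, and 0 on every other basis state.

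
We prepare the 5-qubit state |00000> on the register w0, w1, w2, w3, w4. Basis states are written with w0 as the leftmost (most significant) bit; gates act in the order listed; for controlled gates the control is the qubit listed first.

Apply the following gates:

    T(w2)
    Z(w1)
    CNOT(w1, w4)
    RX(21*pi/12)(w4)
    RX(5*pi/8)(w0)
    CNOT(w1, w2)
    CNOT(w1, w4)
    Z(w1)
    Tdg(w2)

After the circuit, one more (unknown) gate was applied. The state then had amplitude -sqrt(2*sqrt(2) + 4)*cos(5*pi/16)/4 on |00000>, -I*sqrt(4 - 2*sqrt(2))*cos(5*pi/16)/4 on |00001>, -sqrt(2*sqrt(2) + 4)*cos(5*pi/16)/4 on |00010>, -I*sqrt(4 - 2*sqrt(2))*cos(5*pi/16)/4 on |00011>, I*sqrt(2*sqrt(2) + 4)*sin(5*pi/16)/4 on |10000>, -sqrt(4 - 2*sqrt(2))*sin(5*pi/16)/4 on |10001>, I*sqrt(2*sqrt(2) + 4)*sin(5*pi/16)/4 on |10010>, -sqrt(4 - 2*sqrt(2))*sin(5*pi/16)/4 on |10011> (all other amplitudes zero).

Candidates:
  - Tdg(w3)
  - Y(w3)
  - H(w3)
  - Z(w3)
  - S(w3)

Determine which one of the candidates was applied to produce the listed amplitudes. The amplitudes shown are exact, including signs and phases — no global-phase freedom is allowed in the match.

The applied gate was H(w3).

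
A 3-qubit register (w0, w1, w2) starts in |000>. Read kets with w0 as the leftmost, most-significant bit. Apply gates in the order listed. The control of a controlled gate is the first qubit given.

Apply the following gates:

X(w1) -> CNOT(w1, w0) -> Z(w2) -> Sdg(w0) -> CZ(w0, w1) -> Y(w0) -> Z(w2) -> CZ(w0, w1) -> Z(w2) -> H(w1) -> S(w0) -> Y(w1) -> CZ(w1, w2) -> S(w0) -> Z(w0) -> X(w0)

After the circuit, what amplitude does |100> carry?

|100> carries amplitude sqrt(2)*I/2 in the final state.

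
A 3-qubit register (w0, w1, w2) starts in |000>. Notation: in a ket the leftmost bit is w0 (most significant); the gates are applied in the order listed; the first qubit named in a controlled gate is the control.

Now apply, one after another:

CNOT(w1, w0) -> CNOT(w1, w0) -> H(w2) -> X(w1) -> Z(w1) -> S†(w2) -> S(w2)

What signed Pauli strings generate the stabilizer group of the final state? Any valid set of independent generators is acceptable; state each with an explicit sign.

One valid set of independent stabilizer generators is +IIX, +ZII, -IZI (any independent generating set of the same group is equally correct).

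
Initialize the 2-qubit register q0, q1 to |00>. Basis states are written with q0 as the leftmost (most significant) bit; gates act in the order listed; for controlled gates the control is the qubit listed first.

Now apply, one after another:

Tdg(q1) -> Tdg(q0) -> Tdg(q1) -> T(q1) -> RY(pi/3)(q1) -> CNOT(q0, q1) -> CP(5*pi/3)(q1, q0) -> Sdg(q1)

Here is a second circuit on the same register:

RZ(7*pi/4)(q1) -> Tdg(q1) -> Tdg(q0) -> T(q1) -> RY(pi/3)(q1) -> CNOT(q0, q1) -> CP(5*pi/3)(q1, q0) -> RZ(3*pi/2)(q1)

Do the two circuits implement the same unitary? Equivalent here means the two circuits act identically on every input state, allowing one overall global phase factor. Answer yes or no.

Yes — the two circuits implement the same unitary up to a global phase.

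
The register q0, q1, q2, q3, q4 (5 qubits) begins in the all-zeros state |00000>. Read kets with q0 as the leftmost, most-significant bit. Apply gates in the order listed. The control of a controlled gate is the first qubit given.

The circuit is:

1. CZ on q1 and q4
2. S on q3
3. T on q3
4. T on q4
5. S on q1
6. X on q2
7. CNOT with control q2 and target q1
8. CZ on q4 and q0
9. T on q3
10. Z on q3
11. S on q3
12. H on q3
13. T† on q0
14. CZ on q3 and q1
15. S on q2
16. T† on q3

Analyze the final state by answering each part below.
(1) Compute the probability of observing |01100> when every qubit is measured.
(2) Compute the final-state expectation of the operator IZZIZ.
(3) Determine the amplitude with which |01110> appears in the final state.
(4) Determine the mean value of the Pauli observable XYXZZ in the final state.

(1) Outcome |01100> occurs with probability 1/2.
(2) The expectation value of IZZIZ is 1.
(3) The final state's coefficient on |01110> equals -sqrt(2)*exp(I*pi/4)/2.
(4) In the final state, XYXZZ has expectation 0.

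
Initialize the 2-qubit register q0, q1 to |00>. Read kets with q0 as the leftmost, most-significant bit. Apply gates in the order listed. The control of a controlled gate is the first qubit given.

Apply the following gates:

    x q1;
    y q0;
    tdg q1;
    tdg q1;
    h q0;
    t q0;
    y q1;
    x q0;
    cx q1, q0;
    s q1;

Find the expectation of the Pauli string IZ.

In the final state, IZ has expectation 1.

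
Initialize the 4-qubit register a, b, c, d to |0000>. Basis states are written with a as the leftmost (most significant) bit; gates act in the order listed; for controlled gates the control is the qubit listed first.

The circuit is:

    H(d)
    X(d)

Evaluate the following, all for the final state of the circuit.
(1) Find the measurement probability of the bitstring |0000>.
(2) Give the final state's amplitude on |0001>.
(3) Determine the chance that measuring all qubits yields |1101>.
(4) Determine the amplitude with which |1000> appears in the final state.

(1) Outcome |0000> occurs with probability 1/2.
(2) |0001> carries amplitude sqrt(2)/2 in the final state.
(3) Outcome |1101> occurs with probability 0.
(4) The final state's coefficient on |1000> equals 0.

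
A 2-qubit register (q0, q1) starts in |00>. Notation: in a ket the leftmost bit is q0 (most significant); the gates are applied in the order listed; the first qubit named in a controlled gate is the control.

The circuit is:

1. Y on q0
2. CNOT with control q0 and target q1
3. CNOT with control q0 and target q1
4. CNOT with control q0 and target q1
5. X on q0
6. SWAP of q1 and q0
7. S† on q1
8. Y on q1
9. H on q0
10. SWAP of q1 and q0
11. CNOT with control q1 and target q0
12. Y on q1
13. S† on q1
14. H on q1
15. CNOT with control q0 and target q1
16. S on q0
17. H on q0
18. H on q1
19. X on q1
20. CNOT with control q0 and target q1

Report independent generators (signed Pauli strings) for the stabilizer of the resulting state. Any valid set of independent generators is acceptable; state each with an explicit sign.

The final state is stabilized by the group generated by -XZ, -ZX; other independent generating sets are equally valid.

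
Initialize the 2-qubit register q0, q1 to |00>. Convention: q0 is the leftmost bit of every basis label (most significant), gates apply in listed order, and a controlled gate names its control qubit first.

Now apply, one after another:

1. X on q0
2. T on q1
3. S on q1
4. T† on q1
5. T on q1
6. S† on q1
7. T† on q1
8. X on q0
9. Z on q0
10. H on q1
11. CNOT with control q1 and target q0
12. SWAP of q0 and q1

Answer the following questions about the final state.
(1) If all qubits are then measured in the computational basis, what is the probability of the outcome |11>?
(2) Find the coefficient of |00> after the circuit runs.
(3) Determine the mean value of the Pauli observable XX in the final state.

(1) The probability of measuring |11> is 1/2.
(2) The final state's coefficient on |00> equals sqrt(2)/2.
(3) The expectation value of XX is 1.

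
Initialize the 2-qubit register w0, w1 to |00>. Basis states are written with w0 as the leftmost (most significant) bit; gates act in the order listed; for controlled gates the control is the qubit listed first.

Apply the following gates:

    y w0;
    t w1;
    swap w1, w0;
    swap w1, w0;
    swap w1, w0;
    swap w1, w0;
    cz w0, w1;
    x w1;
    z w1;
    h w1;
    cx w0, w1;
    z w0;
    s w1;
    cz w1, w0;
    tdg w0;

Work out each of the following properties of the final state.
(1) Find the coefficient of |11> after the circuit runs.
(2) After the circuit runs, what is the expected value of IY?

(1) |11> carries amplitude -sqrt(2)*exp(3*I*pi/4)/2 in the final state. Key observation: steps 3-4 multiply out to the identity, so the circuit reduces to the remaining gates.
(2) The expectation value of IY is 1.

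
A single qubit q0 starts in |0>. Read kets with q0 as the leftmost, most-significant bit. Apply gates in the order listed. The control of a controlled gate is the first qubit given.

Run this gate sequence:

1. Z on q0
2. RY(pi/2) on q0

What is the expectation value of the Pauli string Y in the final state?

The expectation value of Y is 0.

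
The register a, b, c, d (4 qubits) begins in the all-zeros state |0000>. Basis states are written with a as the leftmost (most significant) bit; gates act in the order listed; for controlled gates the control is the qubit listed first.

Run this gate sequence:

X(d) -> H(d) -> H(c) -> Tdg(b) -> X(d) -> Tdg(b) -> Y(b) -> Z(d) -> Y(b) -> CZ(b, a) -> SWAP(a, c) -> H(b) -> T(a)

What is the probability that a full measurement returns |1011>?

Outcome |1011> occurs with probability 0.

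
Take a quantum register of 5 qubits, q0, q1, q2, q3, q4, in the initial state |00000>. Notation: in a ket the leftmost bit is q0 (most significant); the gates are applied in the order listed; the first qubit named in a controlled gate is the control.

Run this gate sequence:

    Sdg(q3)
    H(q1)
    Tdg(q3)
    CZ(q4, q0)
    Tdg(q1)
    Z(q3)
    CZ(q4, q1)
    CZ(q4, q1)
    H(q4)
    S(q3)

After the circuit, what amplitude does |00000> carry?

The final state's coefficient on |00000> equals 1/2. Key observation: gates 7-8 undo each other exactly, leaving only the rest of the circuit to track.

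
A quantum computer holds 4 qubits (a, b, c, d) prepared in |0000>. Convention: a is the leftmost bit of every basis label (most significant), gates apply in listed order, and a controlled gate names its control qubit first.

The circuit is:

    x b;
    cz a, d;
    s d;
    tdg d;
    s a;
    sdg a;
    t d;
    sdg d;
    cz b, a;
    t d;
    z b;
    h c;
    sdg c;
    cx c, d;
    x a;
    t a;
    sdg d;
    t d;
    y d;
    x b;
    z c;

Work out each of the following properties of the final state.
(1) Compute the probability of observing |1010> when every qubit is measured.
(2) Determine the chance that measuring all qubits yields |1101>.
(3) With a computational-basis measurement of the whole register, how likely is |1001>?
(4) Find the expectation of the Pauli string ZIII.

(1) The probability of measuring |1010> is 1/2. Key observation: gates 3-8 undo each other exactly, leaving only the rest of the circuit to track.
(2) A full measurement returns |1101> with probability 0.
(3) A full measurement returns |1001> with probability 1/2.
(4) In the final state, ZIII has expectation -1.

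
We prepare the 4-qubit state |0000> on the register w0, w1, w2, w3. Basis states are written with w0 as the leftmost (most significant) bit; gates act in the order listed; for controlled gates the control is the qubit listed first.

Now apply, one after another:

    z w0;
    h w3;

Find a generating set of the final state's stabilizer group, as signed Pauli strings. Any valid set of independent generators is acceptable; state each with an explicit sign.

The final state is stabilized by the group generated by +IIIX, +ZIII, +IZII, +IIZI; other independent generating sets are equally valid.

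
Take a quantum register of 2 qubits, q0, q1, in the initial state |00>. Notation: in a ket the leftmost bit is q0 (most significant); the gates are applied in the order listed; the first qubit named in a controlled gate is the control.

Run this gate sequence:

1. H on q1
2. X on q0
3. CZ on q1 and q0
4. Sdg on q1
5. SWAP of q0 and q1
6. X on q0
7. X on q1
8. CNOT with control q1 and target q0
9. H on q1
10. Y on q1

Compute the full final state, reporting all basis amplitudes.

The final amplitudes are 1/2 on |00>, -1/2 on |01>, -I/2 on |10>, I/2 on |11>.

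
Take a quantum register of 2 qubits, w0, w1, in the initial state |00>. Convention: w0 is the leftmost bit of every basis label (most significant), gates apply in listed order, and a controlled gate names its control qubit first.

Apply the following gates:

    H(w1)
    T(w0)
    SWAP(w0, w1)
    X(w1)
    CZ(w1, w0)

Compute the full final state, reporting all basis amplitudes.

The resulting statevector has amplitude 0 on |00>, sqrt(2)/2 on |01>, 0 on |10>, -sqrt(2)/2 on |11>.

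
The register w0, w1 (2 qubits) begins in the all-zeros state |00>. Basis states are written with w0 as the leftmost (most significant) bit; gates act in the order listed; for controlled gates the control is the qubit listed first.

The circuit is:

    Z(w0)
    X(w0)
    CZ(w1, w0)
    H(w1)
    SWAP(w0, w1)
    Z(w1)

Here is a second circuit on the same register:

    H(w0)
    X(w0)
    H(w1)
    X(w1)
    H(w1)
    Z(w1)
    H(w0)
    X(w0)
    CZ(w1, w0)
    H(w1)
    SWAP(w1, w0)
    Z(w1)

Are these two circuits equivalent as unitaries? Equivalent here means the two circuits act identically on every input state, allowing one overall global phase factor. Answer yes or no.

Yes — the two circuits implement the same unitary up to a global phase.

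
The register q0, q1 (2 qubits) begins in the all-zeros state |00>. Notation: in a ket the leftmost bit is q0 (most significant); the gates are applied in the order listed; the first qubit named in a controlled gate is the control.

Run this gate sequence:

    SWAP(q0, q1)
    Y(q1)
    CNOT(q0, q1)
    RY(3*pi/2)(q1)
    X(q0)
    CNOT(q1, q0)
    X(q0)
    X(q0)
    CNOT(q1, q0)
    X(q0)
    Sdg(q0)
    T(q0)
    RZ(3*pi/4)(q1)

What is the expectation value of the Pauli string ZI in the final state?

The observable ZI averages to 1.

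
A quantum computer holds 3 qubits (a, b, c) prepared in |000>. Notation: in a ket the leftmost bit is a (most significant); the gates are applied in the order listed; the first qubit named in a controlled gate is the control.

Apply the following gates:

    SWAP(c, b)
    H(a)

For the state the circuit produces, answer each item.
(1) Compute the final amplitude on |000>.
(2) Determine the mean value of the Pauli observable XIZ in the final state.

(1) |000> carries amplitude sqrt(2)/2 in the final state.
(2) The expectation value of XIZ is 1.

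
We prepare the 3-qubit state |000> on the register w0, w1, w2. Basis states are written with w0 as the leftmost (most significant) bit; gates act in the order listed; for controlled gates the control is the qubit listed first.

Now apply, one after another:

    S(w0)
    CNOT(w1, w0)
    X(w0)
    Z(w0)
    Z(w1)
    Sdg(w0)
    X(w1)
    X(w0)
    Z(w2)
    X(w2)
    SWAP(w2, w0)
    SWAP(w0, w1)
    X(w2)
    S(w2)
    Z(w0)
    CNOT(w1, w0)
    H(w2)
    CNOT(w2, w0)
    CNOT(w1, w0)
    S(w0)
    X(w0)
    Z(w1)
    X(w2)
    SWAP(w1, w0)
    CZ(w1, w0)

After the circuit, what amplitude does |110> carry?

The amplitude on |110> is -sqrt(2)/2.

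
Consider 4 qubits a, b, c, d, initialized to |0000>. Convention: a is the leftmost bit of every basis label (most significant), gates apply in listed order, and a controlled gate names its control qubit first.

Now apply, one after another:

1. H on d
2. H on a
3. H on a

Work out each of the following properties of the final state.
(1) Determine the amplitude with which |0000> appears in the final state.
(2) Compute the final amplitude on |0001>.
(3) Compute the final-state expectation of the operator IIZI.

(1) |0000> carries amplitude sqrt(2)/2 in the final state.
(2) The amplitude on |0001> is sqrt(2)/2.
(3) In the final state, IIZI has expectation 1.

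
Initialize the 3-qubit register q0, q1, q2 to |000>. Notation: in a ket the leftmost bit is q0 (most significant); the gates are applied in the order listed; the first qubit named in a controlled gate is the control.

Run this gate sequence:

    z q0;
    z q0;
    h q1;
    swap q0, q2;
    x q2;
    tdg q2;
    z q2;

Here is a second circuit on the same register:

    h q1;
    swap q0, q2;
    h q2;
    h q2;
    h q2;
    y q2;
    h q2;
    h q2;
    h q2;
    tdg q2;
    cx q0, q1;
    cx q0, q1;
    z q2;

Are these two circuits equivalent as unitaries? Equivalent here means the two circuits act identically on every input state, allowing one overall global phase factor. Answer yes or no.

No — the two circuits implement different unitaries, even allowing a global phase.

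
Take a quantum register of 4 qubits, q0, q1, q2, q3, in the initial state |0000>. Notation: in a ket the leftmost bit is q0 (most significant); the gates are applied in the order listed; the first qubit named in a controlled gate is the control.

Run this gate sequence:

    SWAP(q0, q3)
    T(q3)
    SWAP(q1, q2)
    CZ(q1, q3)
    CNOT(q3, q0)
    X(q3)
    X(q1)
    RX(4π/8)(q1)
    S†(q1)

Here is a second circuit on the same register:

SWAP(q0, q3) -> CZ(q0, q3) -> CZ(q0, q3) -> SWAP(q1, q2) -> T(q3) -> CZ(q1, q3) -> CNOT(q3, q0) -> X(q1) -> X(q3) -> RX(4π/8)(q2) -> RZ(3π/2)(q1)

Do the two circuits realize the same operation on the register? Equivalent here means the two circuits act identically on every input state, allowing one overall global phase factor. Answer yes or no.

No — the two circuits implement different unitaries, even allowing a global phase.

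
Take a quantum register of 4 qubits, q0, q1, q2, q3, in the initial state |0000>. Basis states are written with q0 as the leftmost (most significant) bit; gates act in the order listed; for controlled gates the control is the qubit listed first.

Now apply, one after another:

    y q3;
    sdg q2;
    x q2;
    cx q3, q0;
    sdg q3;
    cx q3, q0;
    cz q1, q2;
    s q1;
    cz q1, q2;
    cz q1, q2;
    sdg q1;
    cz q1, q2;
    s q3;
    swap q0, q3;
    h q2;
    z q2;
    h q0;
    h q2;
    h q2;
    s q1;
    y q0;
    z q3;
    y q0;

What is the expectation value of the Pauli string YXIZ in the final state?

The expectation value of YXIZ is 0.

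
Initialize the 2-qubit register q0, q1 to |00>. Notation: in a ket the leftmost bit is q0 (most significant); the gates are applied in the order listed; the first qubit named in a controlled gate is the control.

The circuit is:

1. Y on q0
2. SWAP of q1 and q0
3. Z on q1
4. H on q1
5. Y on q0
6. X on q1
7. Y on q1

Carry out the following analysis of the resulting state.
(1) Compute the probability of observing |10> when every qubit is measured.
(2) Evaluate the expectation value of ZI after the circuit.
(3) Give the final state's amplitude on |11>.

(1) Outcome |10> occurs with probability 1/2.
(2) The observable ZI averages to -1.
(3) The amplitude on |11> is -sqrt(2)*I/2.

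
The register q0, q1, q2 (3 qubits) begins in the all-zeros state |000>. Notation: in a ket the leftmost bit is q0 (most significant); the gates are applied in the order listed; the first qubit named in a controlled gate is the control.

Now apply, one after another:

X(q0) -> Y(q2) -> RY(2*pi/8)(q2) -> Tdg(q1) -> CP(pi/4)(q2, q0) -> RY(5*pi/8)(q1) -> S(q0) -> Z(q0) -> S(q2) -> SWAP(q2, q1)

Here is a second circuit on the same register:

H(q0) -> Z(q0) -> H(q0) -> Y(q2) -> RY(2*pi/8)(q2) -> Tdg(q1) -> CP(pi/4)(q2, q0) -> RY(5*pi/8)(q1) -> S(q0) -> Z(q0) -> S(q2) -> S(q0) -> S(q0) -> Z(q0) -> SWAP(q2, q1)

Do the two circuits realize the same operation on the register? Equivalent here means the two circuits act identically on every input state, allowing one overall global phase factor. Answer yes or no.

Yes, they are equivalent — the unitaries differ by at most a global phase.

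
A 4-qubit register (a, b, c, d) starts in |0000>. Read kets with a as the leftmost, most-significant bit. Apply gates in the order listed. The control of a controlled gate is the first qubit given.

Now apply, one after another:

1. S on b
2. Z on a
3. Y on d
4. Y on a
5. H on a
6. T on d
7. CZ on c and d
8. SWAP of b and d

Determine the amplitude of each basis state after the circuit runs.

The resulting statevector has amplitude -sqrt(2)*exp(I*pi/4)/2 on |0100>, sqrt(2)*exp(I*pi/4)/2 on |1100>, and 0 on every other basis state.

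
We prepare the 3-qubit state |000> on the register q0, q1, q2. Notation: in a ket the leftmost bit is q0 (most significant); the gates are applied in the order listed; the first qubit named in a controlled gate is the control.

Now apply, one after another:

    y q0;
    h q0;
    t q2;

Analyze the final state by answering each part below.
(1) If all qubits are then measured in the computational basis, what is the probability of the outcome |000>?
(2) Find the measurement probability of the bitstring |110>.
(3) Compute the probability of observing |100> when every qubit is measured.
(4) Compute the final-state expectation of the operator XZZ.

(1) Outcome |000> occurs with probability 1/2.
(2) A full measurement returns |110> with probability 0.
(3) A full measurement returns |100> with probability 1/2.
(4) In the final state, XZZ has expectation -1.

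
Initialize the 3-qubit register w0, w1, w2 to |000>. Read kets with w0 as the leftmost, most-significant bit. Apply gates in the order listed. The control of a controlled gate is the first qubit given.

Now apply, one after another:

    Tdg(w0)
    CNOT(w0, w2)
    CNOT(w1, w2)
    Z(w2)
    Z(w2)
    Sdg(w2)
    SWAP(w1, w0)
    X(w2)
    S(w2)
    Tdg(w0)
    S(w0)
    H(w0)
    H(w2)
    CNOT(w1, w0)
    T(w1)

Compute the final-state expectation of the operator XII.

The observable XII averages to 1.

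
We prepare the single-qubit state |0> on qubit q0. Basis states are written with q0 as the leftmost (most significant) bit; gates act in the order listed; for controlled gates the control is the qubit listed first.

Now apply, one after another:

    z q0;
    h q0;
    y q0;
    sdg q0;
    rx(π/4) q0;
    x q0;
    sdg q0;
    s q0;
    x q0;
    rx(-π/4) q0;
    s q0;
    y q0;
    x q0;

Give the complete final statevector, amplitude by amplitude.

The resulting statevector has amplitude sqrt(2)/2 on |0>, sqrt(2)/2 on |1>. Key observation: gates 4-11 undo each other exactly, leaving only the rest of the circuit to track.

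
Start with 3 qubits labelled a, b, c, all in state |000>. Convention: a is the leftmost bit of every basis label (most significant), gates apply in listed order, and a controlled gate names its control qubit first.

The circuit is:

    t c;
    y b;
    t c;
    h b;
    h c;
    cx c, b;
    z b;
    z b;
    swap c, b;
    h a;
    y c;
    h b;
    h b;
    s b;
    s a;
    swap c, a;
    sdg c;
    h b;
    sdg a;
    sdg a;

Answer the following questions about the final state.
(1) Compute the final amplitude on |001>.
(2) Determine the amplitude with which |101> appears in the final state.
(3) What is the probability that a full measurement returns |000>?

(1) The amplitude on |001> is -1/4 + I/4.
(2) |101> carries amplitude 1/4 - I/4 in the final state.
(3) Outcome |000> occurs with probability 1/8.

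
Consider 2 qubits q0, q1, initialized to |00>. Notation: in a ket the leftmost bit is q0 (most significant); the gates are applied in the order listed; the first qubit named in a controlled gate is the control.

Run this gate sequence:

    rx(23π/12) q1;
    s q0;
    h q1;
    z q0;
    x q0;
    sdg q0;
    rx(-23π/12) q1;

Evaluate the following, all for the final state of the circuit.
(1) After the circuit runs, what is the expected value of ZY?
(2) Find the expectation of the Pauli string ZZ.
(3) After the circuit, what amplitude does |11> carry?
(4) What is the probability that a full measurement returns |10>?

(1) In the final state, ZY has expectation 1/4.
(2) The observable ZZ averages to 1/2 - sqrt(3)/4.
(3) |11> carries amplitude -sqrt(3)/4 + 1/4 - sqrt(2)*I/2 in the final state.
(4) Outcome |10> occurs with probability sqrt(3)/8 + 1/4.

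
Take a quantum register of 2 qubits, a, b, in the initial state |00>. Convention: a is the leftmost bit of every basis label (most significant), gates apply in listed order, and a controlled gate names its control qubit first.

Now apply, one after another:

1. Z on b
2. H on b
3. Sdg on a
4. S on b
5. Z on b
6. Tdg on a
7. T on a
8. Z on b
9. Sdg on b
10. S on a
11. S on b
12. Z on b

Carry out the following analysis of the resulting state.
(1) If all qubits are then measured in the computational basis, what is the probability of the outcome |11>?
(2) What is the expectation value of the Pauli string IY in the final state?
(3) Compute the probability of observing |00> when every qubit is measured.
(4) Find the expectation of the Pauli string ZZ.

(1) A full measurement returns |11> with probability 0.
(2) The expectation value of IY is -1.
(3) The probability of measuring |00> is 1/2.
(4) In the final state, ZZ has expectation 0.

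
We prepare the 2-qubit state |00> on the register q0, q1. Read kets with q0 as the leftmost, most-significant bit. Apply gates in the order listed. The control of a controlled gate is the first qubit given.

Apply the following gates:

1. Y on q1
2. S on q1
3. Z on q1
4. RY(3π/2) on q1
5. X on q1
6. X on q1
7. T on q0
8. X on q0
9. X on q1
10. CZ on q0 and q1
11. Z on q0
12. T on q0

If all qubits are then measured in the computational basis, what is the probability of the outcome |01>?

The probability of measuring |01> is 0. Key observation: steps 5-6 multiply out to the identity, so the circuit reduces to the remaining gates.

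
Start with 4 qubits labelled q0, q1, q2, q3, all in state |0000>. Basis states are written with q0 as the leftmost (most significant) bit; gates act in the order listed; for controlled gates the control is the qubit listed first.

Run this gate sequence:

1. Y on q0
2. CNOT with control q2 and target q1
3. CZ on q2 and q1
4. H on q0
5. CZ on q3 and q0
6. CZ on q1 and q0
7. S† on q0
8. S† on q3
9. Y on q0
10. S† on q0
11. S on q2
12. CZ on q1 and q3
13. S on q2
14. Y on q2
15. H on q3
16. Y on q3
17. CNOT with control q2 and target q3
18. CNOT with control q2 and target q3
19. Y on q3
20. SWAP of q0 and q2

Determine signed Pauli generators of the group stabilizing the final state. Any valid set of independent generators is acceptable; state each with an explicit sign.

The final state is stabilized by the group generated by +IIXI, +IIIX, -ZIII, +IZII; other independent generating sets are equally valid. Key observation: steps 16-19 multiply out to the identity, so the circuit reduces to the remaining gates.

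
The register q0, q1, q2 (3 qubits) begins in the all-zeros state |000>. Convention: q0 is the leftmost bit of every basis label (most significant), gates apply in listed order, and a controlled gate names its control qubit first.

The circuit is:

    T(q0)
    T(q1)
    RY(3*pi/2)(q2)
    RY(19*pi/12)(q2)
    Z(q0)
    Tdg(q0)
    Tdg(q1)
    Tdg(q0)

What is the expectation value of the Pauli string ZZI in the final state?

The observable ZZI averages to 1.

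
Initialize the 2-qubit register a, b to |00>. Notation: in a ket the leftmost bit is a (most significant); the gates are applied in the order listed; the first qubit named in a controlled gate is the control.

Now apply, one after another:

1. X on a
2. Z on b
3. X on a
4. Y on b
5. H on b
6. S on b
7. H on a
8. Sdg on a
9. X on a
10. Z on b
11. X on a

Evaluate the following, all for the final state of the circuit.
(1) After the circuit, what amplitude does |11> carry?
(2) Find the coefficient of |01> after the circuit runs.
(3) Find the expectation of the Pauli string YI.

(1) The amplitude on |11> is I/2.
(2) The amplitude on |01> is -1/2.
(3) The expectation value of YI is -1.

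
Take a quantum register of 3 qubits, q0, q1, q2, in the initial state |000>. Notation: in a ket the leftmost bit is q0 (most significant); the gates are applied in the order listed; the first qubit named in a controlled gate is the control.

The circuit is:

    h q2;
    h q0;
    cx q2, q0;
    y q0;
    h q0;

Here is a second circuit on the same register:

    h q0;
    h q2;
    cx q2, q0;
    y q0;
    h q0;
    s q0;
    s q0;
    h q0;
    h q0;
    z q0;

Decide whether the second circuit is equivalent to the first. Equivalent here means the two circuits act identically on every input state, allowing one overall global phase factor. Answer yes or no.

Yes: on every input state the two circuits agree up to one overall phase factor.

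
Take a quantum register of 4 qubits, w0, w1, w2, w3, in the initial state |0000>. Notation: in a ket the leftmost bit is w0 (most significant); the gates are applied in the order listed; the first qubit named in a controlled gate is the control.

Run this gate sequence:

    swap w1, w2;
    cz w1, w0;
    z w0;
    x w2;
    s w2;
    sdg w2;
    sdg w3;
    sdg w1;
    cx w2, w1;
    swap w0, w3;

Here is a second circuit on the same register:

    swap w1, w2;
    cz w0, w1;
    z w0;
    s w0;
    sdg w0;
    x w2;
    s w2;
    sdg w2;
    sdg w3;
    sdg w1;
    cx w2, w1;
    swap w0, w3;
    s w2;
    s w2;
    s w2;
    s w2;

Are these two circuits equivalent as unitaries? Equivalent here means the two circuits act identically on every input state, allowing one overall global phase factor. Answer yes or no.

Yes, they are equivalent — the unitaries differ by at most a global phase.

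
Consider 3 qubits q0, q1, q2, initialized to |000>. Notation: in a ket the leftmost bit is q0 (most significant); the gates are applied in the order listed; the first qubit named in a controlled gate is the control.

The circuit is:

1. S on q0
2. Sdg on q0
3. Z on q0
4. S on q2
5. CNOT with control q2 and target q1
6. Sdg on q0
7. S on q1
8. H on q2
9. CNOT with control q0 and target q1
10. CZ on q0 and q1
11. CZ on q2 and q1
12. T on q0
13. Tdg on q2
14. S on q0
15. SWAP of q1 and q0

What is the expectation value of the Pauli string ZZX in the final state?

The expectation value of ZZX is sqrt(2)/2.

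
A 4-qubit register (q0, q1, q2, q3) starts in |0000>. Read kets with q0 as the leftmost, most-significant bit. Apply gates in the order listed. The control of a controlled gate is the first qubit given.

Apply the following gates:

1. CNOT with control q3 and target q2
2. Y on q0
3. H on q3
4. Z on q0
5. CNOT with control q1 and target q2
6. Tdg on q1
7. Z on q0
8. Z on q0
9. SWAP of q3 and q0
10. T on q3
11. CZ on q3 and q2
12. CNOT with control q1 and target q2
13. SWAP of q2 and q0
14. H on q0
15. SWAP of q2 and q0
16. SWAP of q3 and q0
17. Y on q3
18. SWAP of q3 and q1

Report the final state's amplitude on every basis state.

The final amplitudes are -exp(I*pi/4)/2 on |1000>, -exp(I*pi/4)/2 on |1010>, exp(I*pi/4)/2 on |1100>, exp(I*pi/4)/2 on |1110>, and 0 on every other basis state.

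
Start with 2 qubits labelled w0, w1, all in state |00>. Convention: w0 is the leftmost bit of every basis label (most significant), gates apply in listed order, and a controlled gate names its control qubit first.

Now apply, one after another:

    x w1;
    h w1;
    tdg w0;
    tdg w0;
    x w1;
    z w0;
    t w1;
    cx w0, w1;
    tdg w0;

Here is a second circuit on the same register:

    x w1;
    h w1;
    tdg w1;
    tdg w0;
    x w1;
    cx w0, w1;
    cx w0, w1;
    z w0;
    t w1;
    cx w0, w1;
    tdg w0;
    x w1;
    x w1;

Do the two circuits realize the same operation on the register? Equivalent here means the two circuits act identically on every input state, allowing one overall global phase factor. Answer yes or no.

No — the two circuits implement different unitaries, even allowing a global phase.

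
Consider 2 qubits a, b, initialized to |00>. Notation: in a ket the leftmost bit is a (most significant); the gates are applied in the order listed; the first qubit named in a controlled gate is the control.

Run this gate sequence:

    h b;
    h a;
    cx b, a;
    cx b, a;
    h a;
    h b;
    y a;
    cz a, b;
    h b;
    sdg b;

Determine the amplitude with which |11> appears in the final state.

The amplitude on |11> is sqrt(2)/2. Key observation: gates 1-6 undo each other exactly, leaving only the rest of the circuit to track.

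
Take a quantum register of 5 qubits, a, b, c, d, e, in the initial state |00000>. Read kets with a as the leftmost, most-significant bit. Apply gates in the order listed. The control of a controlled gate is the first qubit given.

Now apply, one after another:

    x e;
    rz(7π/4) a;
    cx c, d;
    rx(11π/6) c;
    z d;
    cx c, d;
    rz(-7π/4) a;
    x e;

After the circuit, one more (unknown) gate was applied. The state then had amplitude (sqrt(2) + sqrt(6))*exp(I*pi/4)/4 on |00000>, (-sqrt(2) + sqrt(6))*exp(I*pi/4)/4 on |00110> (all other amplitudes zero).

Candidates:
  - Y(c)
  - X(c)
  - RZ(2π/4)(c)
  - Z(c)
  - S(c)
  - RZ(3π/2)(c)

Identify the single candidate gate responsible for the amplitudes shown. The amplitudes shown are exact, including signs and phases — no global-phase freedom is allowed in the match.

The unique candidate consistent with the amplitudes is RZ(3π/2)(c).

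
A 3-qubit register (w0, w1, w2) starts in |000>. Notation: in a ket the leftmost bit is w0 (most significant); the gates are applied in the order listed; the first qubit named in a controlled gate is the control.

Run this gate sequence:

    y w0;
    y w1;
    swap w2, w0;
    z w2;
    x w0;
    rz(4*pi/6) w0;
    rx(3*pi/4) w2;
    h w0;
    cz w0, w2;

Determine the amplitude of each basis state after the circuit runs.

After the circuit, the state carries amplitude 0 on |000>, 0 on |001>, -sqrt(2*sqrt(2) + 4)*exp(5*I*pi/6)/4 on |010>, sqrt(4 - 2*sqrt(2))*exp(I*pi/3)/4 on |011>, 0 on |100>, 0 on |101>, sqrt(2*sqrt(2) + 4)*exp(5*I*pi/6)/4 on |110>, sqrt(4 - 2*sqrt(2))*exp(I*pi/3)/4 on |111>.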